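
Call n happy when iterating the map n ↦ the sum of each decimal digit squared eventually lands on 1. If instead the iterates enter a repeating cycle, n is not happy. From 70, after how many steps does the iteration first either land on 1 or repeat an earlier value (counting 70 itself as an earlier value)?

5

70 → 7² + 0² = 49
49 → 4² + 9² = 97
97 → 9² + 7² = 130
130 → 1² + 3² + 0² = 10
10 → 1² + 0² = 1  — reached 1.
That took 5 steps.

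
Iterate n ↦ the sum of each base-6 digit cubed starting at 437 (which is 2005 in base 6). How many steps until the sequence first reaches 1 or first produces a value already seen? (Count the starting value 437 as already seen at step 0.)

8

437 = (2,0,0,5)_6 → 2³ + 0³ + 0³ + 5³ = 133
133 = (3,4,1)_6 → 3³ + 4³ + 1³ = 92
92 = (2,3,2)_6 → 2³ + 3³ + 2³ = 43
43 = (1,1,1)_6 → 1³ + 1³ + 1³ = 3
3 = (3)_6 → 3³ = 27
27 = (4,3)_6 → 4³ + 3³ = 91
91 = (2,3,1)_6 → 2³ + 3³ + 1³ = 36
36 = (1,0,0)_6 → 1³ + 0³ + 0³ = 1  — reached 1.
That took 8 steps.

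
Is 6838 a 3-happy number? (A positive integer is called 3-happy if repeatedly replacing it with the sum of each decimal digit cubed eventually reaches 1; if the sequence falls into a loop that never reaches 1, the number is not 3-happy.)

6838 → 6³ + 8³ + 3³ + 8³ = 216 + 512 + 27 + 512 = 1267
1267 → 1³ + 2³ + 6³ + 7³ = 1 + 8 + 216 + 343 = 568
568 → 5³ + 6³ + 8³ = 125 + 216 + 512 = 853
853 → 8³ + 5³ + 3³ = 512 + 125 + 27 = 664
664 → 6³ + 6³ + 4³ = 216 + 216 + 64 = 496
496 → 4³ + 9³ + 6³ = 64 + 729 + 216 = 1009
1009 → 1³ + 0³ + 0³ + 9³ = 1 + 0 + 0 + 729 = 730
730 → 7³ + 3³ + 0³ = 343 + 27 + 0 = 370
370 → 3³ + 7³ + 0³ = 27 + 343 + 0 = 370  — 370 already seen; the sequence cycles without reaching 1.

not 3-happy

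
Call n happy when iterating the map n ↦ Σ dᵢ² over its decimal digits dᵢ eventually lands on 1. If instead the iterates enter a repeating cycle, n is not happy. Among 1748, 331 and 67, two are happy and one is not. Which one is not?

1748: 1748 → 130 → 10 → 1  — reaches 1 (happy)
331: 331 → 19 → 82 → 68 → 100 → 1  — reaches 1 (happy)
67: 67 → 85 → 89 → 145 → 42 → 20 → 4 → 16 → 37 → 58 → 89  — repeats 89 (not happy)

67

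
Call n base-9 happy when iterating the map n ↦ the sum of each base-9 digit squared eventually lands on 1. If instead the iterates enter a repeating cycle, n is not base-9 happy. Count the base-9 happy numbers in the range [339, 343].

1

339: 339 → 53 → 89 → 65 → 53  — not base-9 happy
340: 340 → 66 → 58 → 52 → 74 → 68 → 74  — not base-9 happy
341: 341 → 81 → 1  — base-9 happy
342: 342 → 20 → 8 → 64 → 50 → 50  — not base-9 happy
343: 343 → 21 → 13 → 17 → 65 → 53 → 89 → 65  — not base-9 happy
base-9 happy: 341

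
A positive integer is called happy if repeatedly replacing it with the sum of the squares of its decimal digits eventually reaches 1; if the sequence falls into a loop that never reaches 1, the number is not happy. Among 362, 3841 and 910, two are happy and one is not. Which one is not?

3841

362: 362 → 49 → 97 → 130 → 10 → 1  — reaches 1 (happy)
3841: 3841 → 90 → 81 → 65 → 61 → 37 → 58 → 89 → 145 → 42 → 20 → 4 → 16 → 37  — repeats 37 (not happy)
910: 910 → 82 → 68 → 100 → 1  — reaches 1 (happy)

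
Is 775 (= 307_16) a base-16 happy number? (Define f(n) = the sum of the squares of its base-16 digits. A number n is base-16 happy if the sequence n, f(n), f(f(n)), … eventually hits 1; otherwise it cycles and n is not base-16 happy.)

not base-16 happy

775 = (3,0,7)_16 → 58
58 = (3,10)_16 → 109
109 = (6,13)_16 → 205
205 = (12,13)_16 → 313
313 = (1,3,9)_16 → 91
91 = (5,11)_16 → 146
146 = (9,2)_16 → 85
85 = (5,5)_16 → 50
50 = (3,2)_16 → 13
13 = (13)_16 → 169
169 = (10,9)_16 → 181
181 = (11,5)_16 → 146  — 146 already seen; the sequence cycles without reaching 1.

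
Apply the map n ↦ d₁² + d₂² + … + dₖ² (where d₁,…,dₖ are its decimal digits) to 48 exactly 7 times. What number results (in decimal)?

145

48 → 4² + 8² = 16 + 64 = 80
80 → 8² + 0² = 64 + 0 = 64
64 → 6² + 4² = 36 + 16 = 52
52 → 5² + 2² = 25 + 4 = 29
29 → 2² + 9² = 4 + 81 = 85
85 → 8² + 5² = 64 + 25 = 89
89 → 8² + 9² = 64 + 81 = 145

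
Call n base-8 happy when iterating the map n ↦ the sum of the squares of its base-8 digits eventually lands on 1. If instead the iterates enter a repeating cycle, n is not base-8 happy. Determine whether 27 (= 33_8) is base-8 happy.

27 = (3,3)_8 → 3² + 3² = 9 + 9 = 18
18 = (2,2)_8 → 2² + 2² = 4 + 4 = 8
8 = (1,0)_8 → 1² + 0² = 1 + 0 = 1  — reached 1.

base-8 happy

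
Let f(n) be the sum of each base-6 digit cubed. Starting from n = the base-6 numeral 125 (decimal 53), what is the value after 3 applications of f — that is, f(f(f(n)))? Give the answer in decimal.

99

53 = (1,2,5)_6 → 134
134 = (3,4,2)_6 → 99
99 = (2,4,3)_6 → 99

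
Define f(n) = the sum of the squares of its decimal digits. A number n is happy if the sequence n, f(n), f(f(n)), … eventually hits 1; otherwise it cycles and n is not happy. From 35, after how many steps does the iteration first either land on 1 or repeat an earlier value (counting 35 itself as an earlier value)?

13

35 → 34
34 → 25
25 → 29
29 → 85
85 → 89
89 → 145
145 → 42
42 → 20
20 → 4
4 → 16
16 → 37
37 → 58
58 → 89  — 89 repeats.
That took 13 steps.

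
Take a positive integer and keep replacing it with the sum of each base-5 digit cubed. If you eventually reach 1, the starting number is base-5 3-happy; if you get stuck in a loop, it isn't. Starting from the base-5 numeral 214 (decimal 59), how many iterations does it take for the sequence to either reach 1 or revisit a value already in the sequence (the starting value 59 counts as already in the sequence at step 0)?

59 = (2,1,4)_5 → 2³ + 1³ + 4³ = 8 + 1 + 64 = 73
73 = (2,4,3)_5 → 2³ + 4³ + 3³ = 8 + 64 + 27 = 99
99 = (3,4,4)_5 → 3³ + 4³ + 4³ = 27 + 64 + 64 = 155
155 = (1,1,1,0)_5 → 1³ + 1³ + 1³ + 0³ = 1 + 1 + 1 + 0 = 3
3 = (3)_5 → 3³ = 27
27 = (1,0,2)_5 → 1³ + 0³ + 2³ = 1 + 0 + 8 = 9
9 = (1,4)_5 → 1³ + 4³ = 1 + 64 = 65
65 = (2,3,0)_5 → 2³ + 3³ + 0³ = 8 + 27 + 0 = 35
35 = (1,2,0)_5 → 1³ + 2³ + 0³ = 1 + 8 + 0 = 9  — 9 repeats.
That took 9 steps.

9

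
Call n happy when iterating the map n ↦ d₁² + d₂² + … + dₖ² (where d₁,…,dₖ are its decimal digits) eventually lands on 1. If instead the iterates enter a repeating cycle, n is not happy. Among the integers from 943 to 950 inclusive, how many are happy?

1

943: 943 → 106 → 37 → 58 → 89 → 145 → 42 → 20 → 4 → 16 → 37  (repeats 37)
944: 944 → 113 → 11 → 2 → 4 → 16 → 37 → 58 → 89 → 145 → 42 → 20 → 4  (repeats 4)
945: 945 → 122 → 9 → 81 → 65 → 61 → 37 → 58 → 89 → 145 → 42 → 20 → 4 → 16 → 37  (repeats 37)
946: 946 → 133 → 19 → 82 → 68 → 100 → 1  (reaches 1)
947: 947 → 146 → 53 → 34 → 25 → 29 → 85 → 89 → 145 → 42 → 20 → 4 → 16 → 37 → 58 → 89  (repeats 89)
948: 948 → 161 → 38 → 73 → 58 → 89 → 145 → 42 → 20 → 4 → 16 → 37 → 58  (repeats 58)
949: 949 → 178 → 114 → 18 → 65 → 61 → 37 → 58 → 89 → 145 → 42 → 20 → 4 → 16 → 37  (repeats 37)
950: 950 → 106 → 37 → 58 → 89 → 145 → 42 → 20 → 4 → 16 → 37  (repeats 37)
happy: 946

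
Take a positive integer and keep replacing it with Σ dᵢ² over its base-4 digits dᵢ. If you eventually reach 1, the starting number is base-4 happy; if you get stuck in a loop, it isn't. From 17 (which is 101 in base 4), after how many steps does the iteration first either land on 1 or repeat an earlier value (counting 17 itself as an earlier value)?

3

17 = (1,0,1)_4 → 1² + 0² + 1² = 1 + 0 + 1 = 2
2 = (2)_4 → 2² = 4
4 = (1,0)_4 → 1² + 0² = 1 + 0 = 1  — reached 1.
That took 3 steps.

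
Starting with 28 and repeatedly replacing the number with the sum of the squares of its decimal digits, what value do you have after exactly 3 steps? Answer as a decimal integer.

28 → 2² + 8² = 68
68 → 6² + 8² = 100
100 → 1² + 0² + 0² = 1

1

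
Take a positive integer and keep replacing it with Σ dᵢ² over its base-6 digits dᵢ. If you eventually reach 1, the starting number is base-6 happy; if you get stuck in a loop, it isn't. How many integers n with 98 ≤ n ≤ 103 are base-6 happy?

1

98: 98 → 24 → 16 → 20 → 13 → 5 → 25 → 17 → 29 → 41 → 26 → 20  — not base-6 happy
99: 99 → 29 → 41 → 26 → 20 → 13 → 5 → 25 → 17 → 29  — not base-6 happy
100: 100 → 36 → 1  — base-6 happy
101: 101 → 45 → 11 → 26 → 20 → 13 → 5 → 25 → 17 → 29 → 41 → 26  — not base-6 happy
102: 102 → 29 → 41 → 26 → 20 → 13 → 5 → 25 → 17 → 29  — not base-6 happy
103: 103 → 30 → 25 → 17 → 29 → 41 → 26 → 20 → 13 → 5 → 25  — not base-6 happy
base-6 happy: 100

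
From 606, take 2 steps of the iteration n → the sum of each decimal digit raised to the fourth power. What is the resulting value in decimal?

606 → 6⁴ + 0⁴ + 6⁴ = 2592
2592 → 2⁴ + 5⁴ + 9⁴ + 2⁴ = 7218

7218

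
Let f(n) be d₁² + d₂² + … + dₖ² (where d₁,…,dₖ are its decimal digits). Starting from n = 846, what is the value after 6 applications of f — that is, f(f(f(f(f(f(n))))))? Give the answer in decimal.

846 → 8² + 4² + 6² = 116
116 → 1² + 1² + 6² = 38
38 → 3² + 8² = 73
73 → 7² + 3² = 58
58 → 5² + 8² = 89
89 → 8² + 9² = 145

145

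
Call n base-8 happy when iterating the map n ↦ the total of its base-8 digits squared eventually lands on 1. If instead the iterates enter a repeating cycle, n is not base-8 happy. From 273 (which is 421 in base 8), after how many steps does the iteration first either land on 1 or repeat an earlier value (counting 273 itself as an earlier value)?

273 = (4,2,1)_8 → 21
21 = (2,5)_8 → 29
29 = (3,5)_8 → 34
34 = (4,2)_8 → 20
20 = (2,4)_8 → 20  — 20 repeats.
That took 5 steps.

5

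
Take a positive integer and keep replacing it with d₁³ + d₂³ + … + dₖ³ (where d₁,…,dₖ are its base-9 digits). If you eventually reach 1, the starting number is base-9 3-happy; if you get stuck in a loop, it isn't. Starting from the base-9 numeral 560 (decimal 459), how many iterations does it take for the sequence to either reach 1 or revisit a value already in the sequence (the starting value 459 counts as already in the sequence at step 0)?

6

459 = (5,6,0)_9 → 341
341 = (4,1,8)_9 → 577
577 = (7,1,1)_9 → 345
345 = (4,2,3)_9 → 99
99 = (1,2,0)_9 → 9
9 = (1,0)_9 → 1  — reached 1.
That took 6 steps.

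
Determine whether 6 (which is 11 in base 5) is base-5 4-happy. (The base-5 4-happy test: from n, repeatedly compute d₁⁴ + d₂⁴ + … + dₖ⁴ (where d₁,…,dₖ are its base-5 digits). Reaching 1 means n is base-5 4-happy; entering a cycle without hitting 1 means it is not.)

6 = (1,1)_5 → 1⁴ + 1⁴ = 1 + 1 = 2
2 = (2)_5 → 2⁴ = 16
16 = (3,1)_5 → 3⁴ + 1⁴ = 81 + 1 = 82
82 = (3,1,2)_5 → 3⁴ + 1⁴ + 2⁴ = 81 + 1 + 16 = 98
98 = (3,4,3)_5 → 3⁴ + 4⁴ + 3⁴ = 81 + 256 + 81 = 418
418 = (3,1,3,3)_5 → 3⁴ + 1⁴ + 3⁴ + 3⁴ = 81 + 1 + 81 + 81 = 244
244 = (1,4,3,4)_5 → 1⁴ + 4⁴ + 3⁴ + 4⁴ = 1 + 256 + 81 + 256 = 594
594 = (4,3,3,4)_5 → 4⁴ + 3⁴ + 3⁴ + 4⁴ = 256 + 81 + 81 + 256 = 674
674 = (1,0,1,4,4)_5 → 1⁴ + 0⁴ + 1⁴ + 4⁴ + 4⁴ = 1 + 0 + 1 + 256 + 256 = 514
514 = (4,0,2,4)_5 → 4⁴ + 0⁴ + 2⁴ + 4⁴ = 256 + 0 + 16 + 256 = 528
528 = (4,1,0,3)_5 → 4⁴ + 1⁴ + 0⁴ + 3⁴ = 256 + 1 + 0 + 81 = 338
338 = (2,3,2,3)_5 → 2⁴ + 3⁴ + 2⁴ + 3⁴ = 16 + 81 + 16 + 81 = 194
194 = (1,2,3,4)_5 → 1⁴ + 2⁴ + 3⁴ + 4⁴ = 1 + 16 + 81 + 256 = 354
354 = (2,4,0,4)_5 → 2⁴ + 4⁴ + 0⁴ + 4⁴ = 16 + 256 + 0 + 256 = 528  — 528 already seen; the sequence cycles without reaching 1.

not base-5 4-happy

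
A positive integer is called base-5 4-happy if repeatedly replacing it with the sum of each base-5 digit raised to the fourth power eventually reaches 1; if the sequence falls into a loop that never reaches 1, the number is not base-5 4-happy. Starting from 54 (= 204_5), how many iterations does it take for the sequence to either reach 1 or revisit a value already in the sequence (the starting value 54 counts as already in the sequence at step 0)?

54 = (2,0,4)_5 → 2⁴ + 0⁴ + 4⁴ = 272
272 = (2,0,4,2)_5 → 2⁴ + 0⁴ + 4⁴ + 2⁴ = 288
288 = (2,1,2,3)_5 → 2⁴ + 1⁴ + 2⁴ + 3⁴ = 114
114 = (4,2,4)_5 → 4⁴ + 2⁴ + 4⁴ = 528
528 = (4,1,0,3)_5 → 4⁴ + 1⁴ + 0⁴ + 3⁴ = 338
338 = (2,3,2,3)_5 → 2⁴ + 3⁴ + 2⁴ + 3⁴ = 194
194 = (1,2,3,4)_5 → 1⁴ + 2⁴ + 3⁴ + 4⁴ = 354
354 = (2,4,0,4)_5 → 2⁴ + 4⁴ + 0⁴ + 4⁴ = 528  — 528 repeats.
That took 8 steps.

8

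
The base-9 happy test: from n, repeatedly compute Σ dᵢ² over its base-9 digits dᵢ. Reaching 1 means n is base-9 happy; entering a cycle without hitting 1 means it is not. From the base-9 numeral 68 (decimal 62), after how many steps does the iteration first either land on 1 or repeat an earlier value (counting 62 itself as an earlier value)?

62 = (6,8)_9 → 6² + 8² = 36 + 64 = 100
100 = (1,2,1)_9 → 1² + 2² + 1² = 1 + 4 + 1 = 6
6 = (6)_9 → 6² = 36
36 = (4,0)_9 → 4² + 0² = 16 + 0 = 16
16 = (1,7)_9 → 1² + 7² = 1 + 49 = 50
50 = (5,5)_9 → 5² + 5² = 25 + 25 = 50  — 50 repeats.
That took 6 steps.

6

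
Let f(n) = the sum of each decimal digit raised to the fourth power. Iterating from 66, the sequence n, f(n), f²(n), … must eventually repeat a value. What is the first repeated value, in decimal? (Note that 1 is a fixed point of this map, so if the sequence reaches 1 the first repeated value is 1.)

66 → 2592
2592 → 7218
7218 → 6514
6514 → 2178
2178 → 6514  — 6514 already appeared earlier.

6514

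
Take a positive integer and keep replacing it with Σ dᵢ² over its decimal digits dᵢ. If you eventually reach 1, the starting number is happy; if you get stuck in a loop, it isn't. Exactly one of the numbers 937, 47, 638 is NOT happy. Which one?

47

937: 937 → 139 → 91 → 82 → 68 → 100 → 1  — reaches 1 (happy)
47: 47 → 65 → 61 → 37 → 58 → 89 → 145 → 42 → 20 → 4 → 16 → 37  — repeats 37 (not happy)
638: 638 → 109 → 82 → 68 → 100 → 1  — reaches 1 (happy)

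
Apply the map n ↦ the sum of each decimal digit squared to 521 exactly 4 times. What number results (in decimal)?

521 → 5² + 2² + 1² = 30
30 → 3² + 0² = 9
9 → 9² = 81
81 → 8² + 1² = 65

65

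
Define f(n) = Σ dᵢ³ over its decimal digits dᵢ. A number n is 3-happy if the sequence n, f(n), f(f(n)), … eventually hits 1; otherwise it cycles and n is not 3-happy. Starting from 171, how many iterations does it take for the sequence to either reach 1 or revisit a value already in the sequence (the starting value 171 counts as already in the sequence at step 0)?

12

171 → 1³ + 7³ + 1³ = 345
345 → 3³ + 4³ + 5³ = 216
216 → 2³ + 1³ + 6³ = 225
225 → 2³ + 2³ + 5³ = 141
141 → 1³ + 4³ + 1³ = 66
66 → 6³ + 6³ = 432
432 → 4³ + 3³ + 2³ = 99
99 → 9³ + 9³ = 1458
1458 → 1³ + 4³ + 5³ + 8³ = 702
702 → 7³ + 0³ + 2³ = 351
351 → 3³ + 5³ + 1³ = 153
153 → 1³ + 5³ + 3³ = 153  — 153 repeats.
That took 12 steps.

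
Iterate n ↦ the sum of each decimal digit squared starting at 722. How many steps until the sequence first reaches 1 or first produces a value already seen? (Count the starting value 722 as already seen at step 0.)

722 → 7² + 2² + 2² = 57
57 → 5² + 7² = 74
74 → 7² + 4² = 65
65 → 6² + 5² = 61
61 → 6² + 1² = 37
37 → 3² + 7² = 58
58 → 5² + 8² = 89
89 → 8² + 9² = 145
145 → 1² + 4² + 5² = 42
42 → 4² + 2² = 20
20 → 2² + 0² = 4
4 → 4² = 16
16 → 1² + 6² = 37  — 37 repeats.
That took 13 steps.

13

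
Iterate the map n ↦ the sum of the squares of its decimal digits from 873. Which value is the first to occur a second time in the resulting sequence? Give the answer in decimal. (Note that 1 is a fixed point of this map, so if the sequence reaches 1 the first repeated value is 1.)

37

873 → 8² + 7² + 3² = 64 + 49 + 9 = 122
122 → 1² + 2² + 2² = 1 + 4 + 4 = 9
9 → 9² = 81
81 → 8² + 1² = 64 + 1 = 65
65 → 6² + 5² = 36 + 25 = 61
61 → 6² + 1² = 36 + 1 = 37
37 → 3² + 7² = 9 + 49 = 58
58 → 5² + 8² = 25 + 64 = 89
89 → 8² + 9² = 64 + 81 = 145
145 → 1² + 4² + 5² = 1 + 16 + 25 = 42
42 → 4² + 2² = 16 + 4 = 20
20 → 2² + 0² = 4 + 0 = 4
4 → 4² = 16
16 → 1² + 6² = 1 + 36 = 37  — 37 already appeared earlier.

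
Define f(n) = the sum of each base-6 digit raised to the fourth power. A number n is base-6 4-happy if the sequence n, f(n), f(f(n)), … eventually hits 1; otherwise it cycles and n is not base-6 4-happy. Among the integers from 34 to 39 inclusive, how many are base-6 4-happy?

1

34: 34 → 881 → 897 → 962 → 544 → 353 → 963 → 609 → 978 → 338 → 114 → 82 → 273 → 164 → 353  (repeats 353)
35: 35 → 1250 → 1153 → 642 → 1266 → 1251 → 1218 → 1331 → 1251  (repeats 1251)
36: 36 → 1  (reaches 1)
37: 37 → 2 → 16 → 272 → 99 → 353 → 963 → 609 → 978 → 338 → 114 → 82 → 273 → 164 → 353  (repeats 353)
38: 38 → 17 → 641 → 1522 → 259 → 4 → 256 → 258 → 3 → 81 → 98 → 288 → 17  (repeats 17)
39: 39 → 82 → 273 → 164 → 353 → 963 → 609 → 978 → 338 → 114 → 82  (repeats 82)
base-6 4-happy: 36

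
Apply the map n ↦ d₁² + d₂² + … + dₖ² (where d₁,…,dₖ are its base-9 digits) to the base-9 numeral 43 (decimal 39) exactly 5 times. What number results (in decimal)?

53

39 = (4,3)_9 → 4² + 3² = 16 + 9 = 25
25 = (2,7)_9 → 2² + 7² = 4 + 49 = 53
53 = (5,8)_9 → 5² + 8² = 25 + 64 = 89
89 = (1,0,8)_9 → 1² + 0² + 8² = 1 + 0 + 64 = 65
65 = (7,2)_9 → 7² + 2² = 49 + 4 = 53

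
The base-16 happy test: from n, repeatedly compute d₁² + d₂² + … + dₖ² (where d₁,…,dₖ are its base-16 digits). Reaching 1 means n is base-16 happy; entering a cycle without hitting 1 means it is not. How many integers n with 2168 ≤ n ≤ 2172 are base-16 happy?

2168: 2168 → 177 → 122 → 149 → 106 → 136 → 128 → 64 → 16 → 1  — base-16 happy
2169: 2169 → 194 → 148 → 97 → 37 → 29 → 170 → 200 → 208 → 169 → 181 → 146 → 85 → 50 → 13 → 169  — not base-16 happy
2170: 2170 → 213 → 194 → 148 → 97 → 37 → 29 → 170 → 200 → 208 → 169 → 181 → 146 → 85 → 50 → 13 → 169  — not base-16 happy
2171: 2171 → 234 → 296 → 69 → 41 → 85 → 50 → 13 → 169 → 181 → 146 → 85  — not base-16 happy
2172: 2172 → 257 → 2 → 4 → 16 → 1  — base-16 happy
base-16 happy: 2168, 2172

2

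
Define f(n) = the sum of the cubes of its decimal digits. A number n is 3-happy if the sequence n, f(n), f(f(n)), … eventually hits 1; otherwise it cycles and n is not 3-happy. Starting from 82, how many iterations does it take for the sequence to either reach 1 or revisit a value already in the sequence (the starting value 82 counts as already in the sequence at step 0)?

5

82 → 8³ + 2³ = 520
520 → 5³ + 2³ + 0³ = 133
133 → 1³ + 3³ + 3³ = 55
55 → 5³ + 5³ = 250
250 → 2³ + 5³ + 0³ = 133  — 133 repeats.
That took 5 steps.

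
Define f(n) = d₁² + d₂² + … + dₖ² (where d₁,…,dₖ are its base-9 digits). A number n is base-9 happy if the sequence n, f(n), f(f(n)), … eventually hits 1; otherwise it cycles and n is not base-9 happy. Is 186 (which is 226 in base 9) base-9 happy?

not base-9 happy

186 = (2,2,6)_9 → 2² + 2² + 6² = 4 + 4 + 36 = 44
44 = (4,8)_9 → 4² + 8² = 16 + 64 = 80
80 = (8,8)_9 → 8² + 8² = 64 + 64 = 128
128 = (1,5,2)_9 → 1² + 5² + 2² = 1 + 25 + 4 = 30
30 = (3,3)_9 → 3² + 3² = 9 + 9 = 18
18 = (2,0)_9 → 2² + 0² = 4 + 0 = 4
4 = (4)_9 → 4² = 16
16 = (1,7)_9 → 1² + 7² = 1 + 49 = 50
50 = (5,5)_9 → 5² + 5² = 25 + 25 = 50  — 50 already seen; the sequence cycles without reaching 1.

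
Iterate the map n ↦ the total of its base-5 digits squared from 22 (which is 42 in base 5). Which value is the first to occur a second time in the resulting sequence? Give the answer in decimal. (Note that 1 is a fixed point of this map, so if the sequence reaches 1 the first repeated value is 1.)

16

22 = (4,2)_5 → 20
20 = (4,0)_5 → 16
16 = (3,1)_5 → 10
10 = (2,0)_5 → 4
4 = (4)_5 → 16  — 16 already appeared earlier.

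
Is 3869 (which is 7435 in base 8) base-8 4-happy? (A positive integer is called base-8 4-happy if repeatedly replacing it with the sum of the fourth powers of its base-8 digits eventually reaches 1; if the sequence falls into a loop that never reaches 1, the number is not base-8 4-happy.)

not base-8 4-happy

3869 = (7,4,3,5)_8 → 7⁴ + 4⁴ + 3⁴ + 5⁴ = 2401 + 256 + 81 + 625 = 3363
3363 = (6,4,4,3)_8 → 6⁴ + 4⁴ + 4⁴ + 3⁴ = 1296 + 256 + 256 + 81 = 1889
1889 = (3,5,4,1)_8 → 3⁴ + 5⁴ + 4⁴ + 1⁴ = 81 + 625 + 256 + 1 = 963
963 = (1,7,0,3)_8 → 1⁴ + 7⁴ + 0⁴ + 3⁴ = 1 + 2401 + 0 + 81 = 2483
2483 = (4,6,6,3)_8 → 4⁴ + 6⁴ + 6⁴ + 3⁴ = 256 + 1296 + 1296 + 81 = 2929
2929 = (5,5,6,1)_8 → 5⁴ + 5⁴ + 6⁴ + 1⁴ = 625 + 625 + 1296 + 1 = 2547
2547 = (4,7,6,3)_8 → 4⁴ + 7⁴ + 6⁴ + 3⁴ = 256 + 2401 + 1296 + 81 = 4034
4034 = (7,7,0,2)_8 → 7⁴ + 7⁴ + 0⁴ + 2⁴ = 2401 + 2401 + 0 + 16 = 4818
4818 = (1,1,3,2,2)_8 → 1⁴ + 1⁴ + 3⁴ + 2⁴ + 2⁴ = 1 + 1 + 81 + 16 + 16 = 115
115 = (1,6,3)_8 → 1⁴ + 6⁴ + 3⁴ = 1 + 1296 + 81 = 1378
1378 = (2,5,4,2)_8 → 2⁴ + 5⁴ + 4⁴ + 2⁴ = 16 + 625 + 256 + 16 = 913
913 = (1,6,2,1)_8 → 1⁴ + 6⁴ + 2⁴ + 1⁴ = 1 + 1296 + 16 + 1 = 1314
1314 = (2,4,4,2)_8 → 2⁴ + 4⁴ + 4⁴ + 2⁴ = 16 + 256 + 256 + 16 = 544
544 = (1,0,4,0)_8 → 1⁴ + 0⁴ + 4⁴ + 0⁴ = 1 + 0 + 256 + 0 = 257
257 = (4,0,1)_8 → 4⁴ + 0⁴ + 1⁴ = 256 + 0 + 1 = 257  — 257 already seen; the sequence cycles without reaching 1.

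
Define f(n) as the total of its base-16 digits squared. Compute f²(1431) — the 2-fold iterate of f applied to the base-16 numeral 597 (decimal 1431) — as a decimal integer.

1431 = (5,9,7)_16 → 5² + 9² + 7² = 25 + 81 + 49 = 155
155 = (9,11)_16 → 9² + 11² = 81 + 121 = 202

202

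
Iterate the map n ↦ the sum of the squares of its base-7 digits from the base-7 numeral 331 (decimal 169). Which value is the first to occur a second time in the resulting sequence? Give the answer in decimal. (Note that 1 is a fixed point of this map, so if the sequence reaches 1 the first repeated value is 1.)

29

169 = (3,3,1)_7 → 3² + 3² + 1² = 19
19 = (2,5)_7 → 2² + 5² = 29
29 = (4,1)_7 → 4² + 1² = 17
17 = (2,3)_7 → 2² + 3² = 13
13 = (1,6)_7 → 1² + 6² = 37
37 = (5,2)_7 → 5² + 2² = 29  — 29 already appeared earlier.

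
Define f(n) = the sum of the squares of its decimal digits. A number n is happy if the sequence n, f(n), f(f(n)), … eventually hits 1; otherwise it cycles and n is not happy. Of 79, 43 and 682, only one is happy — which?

79

79: 79 → 130 → 10 → 1  — reaches 1 (happy)
43: 43 → 25 → 29 → 85 → 89 → 145 → 42 → 20 → 4 → 16 → 37 → 58 → 89  — repeats 89 (not happy)
682: 682 → 104 → 17 → 50 → 25 → 29 → 85 → 89 → 145 → 42 → 20 → 4 → 16 → 37 → 58 → 89  — repeats 89 (not happy)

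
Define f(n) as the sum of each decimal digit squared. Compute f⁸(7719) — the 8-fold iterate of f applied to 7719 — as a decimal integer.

42

7719 → 7² + 7² + 1² + 9² = 49 + 49 + 1 + 81 = 180
180 → 1² + 8² + 0² = 1 + 64 + 0 = 65
65 → 6² + 5² = 36 + 25 = 61
61 → 6² + 1² = 36 + 1 = 37
37 → 3² + 7² = 9 + 49 = 58
58 → 5² + 8² = 25 + 64 = 89
89 → 8² + 9² = 64 + 81 = 145
145 → 1² + 4² + 5² = 1 + 16 + 25 = 42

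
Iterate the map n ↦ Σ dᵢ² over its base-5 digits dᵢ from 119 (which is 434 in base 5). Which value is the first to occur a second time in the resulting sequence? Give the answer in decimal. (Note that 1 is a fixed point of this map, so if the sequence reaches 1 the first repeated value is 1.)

119 = (4,3,4)_5 → 4² + 3² + 4² = 16 + 9 + 16 = 41
41 = (1,3,1)_5 → 1² + 3² + 1² = 1 + 9 + 1 = 11
11 = (2,1)_5 → 2² + 1² = 4 + 1 = 5
5 = (1,0)_5 → 1² + 0² = 1 + 0 = 1  — reached the fixed point 1.
1 → 1, so 1 is the first repeated value.

1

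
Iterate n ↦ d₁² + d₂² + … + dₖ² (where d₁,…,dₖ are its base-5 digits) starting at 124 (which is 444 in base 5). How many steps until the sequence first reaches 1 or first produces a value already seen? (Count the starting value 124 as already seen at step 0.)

124 = (4,4,4)_5 → 4² + 4² + 4² = 16 + 16 + 16 = 48
48 = (1,4,3)_5 → 1² + 4² + 3² = 1 + 16 + 9 = 26
26 = (1,0,1)_5 → 1² + 0² + 1² = 1 + 0 + 1 = 2
2 = (2)_5 → 2² = 4
4 = (4)_5 → 4² = 16
16 = (3,1)_5 → 3² + 1² = 9 + 1 = 10
10 = (2,0)_5 → 2² + 0² = 4 + 0 = 4  — 4 repeats.
That took 7 steps.

7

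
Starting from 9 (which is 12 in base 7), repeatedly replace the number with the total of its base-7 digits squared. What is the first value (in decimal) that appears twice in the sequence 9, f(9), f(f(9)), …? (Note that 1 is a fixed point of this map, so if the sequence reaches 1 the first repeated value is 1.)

9 = (1,2)_7 → 1² + 2² = 5
5 = (5)_7 → 5² = 25
25 = (3,4)_7 → 3² + 4² = 25  — 25 already appeared earlier.

25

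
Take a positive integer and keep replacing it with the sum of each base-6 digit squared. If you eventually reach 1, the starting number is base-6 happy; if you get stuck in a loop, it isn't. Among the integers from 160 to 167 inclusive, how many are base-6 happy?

160: 160 → 36 → 1  (reaches 1)
161: 161 → 45 → 11 → 26 → 20 → 13 → 5 → 25 → 17 → 29 → 41 → 26  (repeats 26)
162: 162 → 25 → 17 → 29 → 41 → 26 → 20 → 13 → 5 → 25  (repeats 25)
163: 163 → 26 → 20 → 13 → 5 → 25 → 17 → 29 → 41 → 26  (repeats 26)
164: 164 → 29 → 41 → 26 → 20 → 13 → 5 → 25 → 17 → 29  (repeats 29)
165: 165 → 34 → 41 → 26 → 20 → 13 → 5 → 25 → 17 → 29 → 41  (repeats 41)
166: 166 → 41 → 26 → 20 → 13 → 5 → 25 → 17 → 29 → 41  (repeats 41)
167: 167 → 50 → 9 → 10 → 17 → 29 → 41 → 26 → 20 → 13 → 5 → 25 → 17  (repeats 17)
base-6 happy: 160

1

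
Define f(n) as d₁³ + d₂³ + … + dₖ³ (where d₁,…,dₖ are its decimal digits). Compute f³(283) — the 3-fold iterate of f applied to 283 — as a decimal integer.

283 → 2³ + 8³ + 3³ = 547
547 → 5³ + 4³ + 7³ = 532
532 → 5³ + 3³ + 2³ = 160

160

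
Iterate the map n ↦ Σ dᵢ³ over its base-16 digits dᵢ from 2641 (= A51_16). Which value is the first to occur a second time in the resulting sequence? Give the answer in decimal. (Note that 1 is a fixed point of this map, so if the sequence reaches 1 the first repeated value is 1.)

2641 = (10,5,1)_16 → 10³ + 5³ + 1³ = 1126
1126 = (4,6,6)_16 → 4³ + 6³ + 6³ = 496
496 = (1,15,0)_16 → 1³ + 15³ + 0³ = 3376
3376 = (13,3,0)_16 → 13³ + 3³ + 0³ = 2224
2224 = (8,11,0)_16 → 8³ + 11³ + 0³ = 1843
1843 = (7,3,3)_16 → 7³ + 3³ + 3³ = 397
397 = (1,8,13)_16 → 1³ + 8³ + 13³ = 2710
2710 = (10,9,6)_16 → 10³ + 9³ + 6³ = 1945
1945 = (7,9,9)_16 → 7³ + 9³ + 9³ = 1801
1801 = (7,0,9)_16 → 7³ + 0³ + 9³ = 1072
1072 = (4,3,0)_16 → 4³ + 3³ + 0³ = 91
91 = (5,11)_16 → 5³ + 11³ = 1456
1456 = (5,11,0)_16 → 5³ + 11³ + 0³ = 1456  — 1456 already appeared earlier.

1456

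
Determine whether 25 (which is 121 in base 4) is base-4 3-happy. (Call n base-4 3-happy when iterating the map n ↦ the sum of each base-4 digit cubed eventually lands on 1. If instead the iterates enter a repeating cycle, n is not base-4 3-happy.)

base-4 3-happy

25 = (1,2,1)_4 → 1³ + 2³ + 1³ = 1 + 8 + 1 = 10
10 = (2,2)_4 → 2³ + 2³ = 8 + 8 = 16
16 = (1,0,0)_4 → 1³ + 0³ + 0³ = 1 + 0 + 0 = 1  — reached 1.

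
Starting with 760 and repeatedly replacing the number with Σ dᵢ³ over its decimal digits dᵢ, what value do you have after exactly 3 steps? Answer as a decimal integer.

760 → 7³ + 6³ + 0³ = 559
559 → 5³ + 5³ + 9³ = 979
979 → 9³ + 7³ + 9³ = 1801

1801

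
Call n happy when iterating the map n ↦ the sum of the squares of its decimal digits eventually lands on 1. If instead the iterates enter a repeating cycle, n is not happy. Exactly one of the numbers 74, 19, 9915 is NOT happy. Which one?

74: 74 → 65 → 61 → 37 → 58 → 89 → 145 → 42 → 20 → 4 → 16 → 37  — repeats 37 (not happy)
19: 19 → 82 → 68 → 100 → 1  — reaches 1 (happy)
9915: 9915 → 188 → 129 → 86 → 100 → 1  — reaches 1 (happy)

74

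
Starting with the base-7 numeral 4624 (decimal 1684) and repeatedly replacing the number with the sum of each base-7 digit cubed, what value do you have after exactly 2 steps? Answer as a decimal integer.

10

1684 = (4,6,2,4)_7 → 352
352 = (1,0,1,2)_7 → 10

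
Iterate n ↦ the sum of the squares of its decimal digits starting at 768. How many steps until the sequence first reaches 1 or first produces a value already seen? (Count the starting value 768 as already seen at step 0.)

768 → 7² + 6² + 8² = 149
149 → 1² + 4² + 9² = 98
98 → 9² + 8² = 145
145 → 1² + 4² + 5² = 42
42 → 4² + 2² = 20
20 → 2² + 0² = 4
4 → 4² = 16
16 → 1² + 6² = 37
37 → 3² + 7² = 58
58 → 5² + 8² = 89
89 → 8² + 9² = 145  — 145 repeats.
That took 11 steps.

11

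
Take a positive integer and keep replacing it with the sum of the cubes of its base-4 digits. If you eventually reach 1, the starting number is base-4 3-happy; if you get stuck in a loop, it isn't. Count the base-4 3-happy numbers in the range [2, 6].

1

2: 2 → 8 → 8  (repeats 8)
3: 3 → 27 → 36 → 9 → 9  (repeats 9)
4: 4 → 1  (reaches 1)
5: 5 → 2 → 8 → 8  (repeats 8)
6: 6 → 9 → 9  (repeats 9)
base-4 3-happy: 4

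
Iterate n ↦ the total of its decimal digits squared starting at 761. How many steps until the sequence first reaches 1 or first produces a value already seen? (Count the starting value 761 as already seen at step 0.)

3

761 → 7² + 6² + 1² = 86
86 → 8² + 6² = 100
100 → 1² + 0² + 0² = 1  — reached 1.
That took 3 steps.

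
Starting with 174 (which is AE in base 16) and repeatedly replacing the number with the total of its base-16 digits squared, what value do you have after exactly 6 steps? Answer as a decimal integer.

174 = (10,14)_16 → 10² + 14² = 100 + 196 = 296
296 = (1,2,8)_16 → 1² + 2² + 8² = 1 + 4 + 64 = 69
69 = (4,5)_16 → 4² + 5² = 16 + 25 = 41
41 = (2,9)_16 → 2² + 9² = 4 + 81 = 85
85 = (5,5)_16 → 5² + 5² = 25 + 25 = 50
50 = (3,2)_16 → 3² + 2² = 9 + 4 = 13

13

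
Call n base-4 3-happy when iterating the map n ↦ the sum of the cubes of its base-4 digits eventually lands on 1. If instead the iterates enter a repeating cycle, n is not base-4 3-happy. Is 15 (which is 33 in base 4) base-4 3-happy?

not base-4 3-happy

15 = (3,3)_4 → 54
54 = (3,1,2)_4 → 36
36 = (2,1,0)_4 → 9
9 = (2,1)_4 → 9  — 9 already seen; the sequence cycles without reaching 1.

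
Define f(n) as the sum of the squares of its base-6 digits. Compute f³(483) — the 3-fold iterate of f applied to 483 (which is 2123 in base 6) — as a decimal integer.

10

483 = (2,1,2,3)_6 → 2² + 1² + 2² + 3² = 18
18 = (3,0)_6 → 3² + 0² = 9
9 = (1,3)_6 → 1² + 3² = 10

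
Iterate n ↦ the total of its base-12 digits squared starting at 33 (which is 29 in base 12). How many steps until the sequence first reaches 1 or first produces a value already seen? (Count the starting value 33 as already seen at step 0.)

33 = (2,9)_12 → 2² + 9² = 4 + 81 = 85
85 = (7,1)_12 → 7² + 1² = 49 + 1 = 50
50 = (4,2)_12 → 4² + 2² = 16 + 4 = 20
20 = (1,8)_12 → 1² + 8² = 1 + 64 = 65
65 = (5,5)_12 → 5² + 5² = 25 + 25 = 50  — 50 repeats.
That took 5 steps.

5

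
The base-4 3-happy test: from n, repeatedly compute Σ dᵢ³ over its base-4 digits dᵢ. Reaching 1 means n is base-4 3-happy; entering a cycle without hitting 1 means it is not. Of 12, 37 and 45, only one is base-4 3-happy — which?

12: 12 → 27 → 36 → 9 → 9  — repeats 9 (not base-4 3-happy)
37: 37 → 10 → 16 → 1  — reaches 1 (base-4 3-happy)
45: 45 → 36 → 9 → 9  — repeats 9 (not base-4 3-happy)

37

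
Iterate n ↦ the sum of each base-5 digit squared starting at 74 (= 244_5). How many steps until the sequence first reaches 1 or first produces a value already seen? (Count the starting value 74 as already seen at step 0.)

7

74 = (2,4,4)_5 → 2² + 4² + 4² = 4 + 16 + 16 = 36
36 = (1,2,1)_5 → 1² + 2² + 1² = 1 + 4 + 1 = 6
6 = (1,1)_5 → 1² + 1² = 1 + 1 = 2
2 = (2)_5 → 2² = 4
4 = (4)_5 → 4² = 16
16 = (3,1)_5 → 3² + 1² = 9 + 1 = 10
10 = (2,0)_5 → 2² + 0² = 4 + 0 = 4  — 4 repeats.
That took 7 steps.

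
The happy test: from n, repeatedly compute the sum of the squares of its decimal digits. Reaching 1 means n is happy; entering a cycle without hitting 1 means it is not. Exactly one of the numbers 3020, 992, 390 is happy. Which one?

3020

3020: 3020 → 13 → 10 → 1  — reaches 1 (happy)
992: 992 → 166 → 73 → 58 → 89 → 145 → 42 → 20 → 4 → 16 → 37 → 58  — repeats 58 (not happy)
390: 390 → 90 → 81 → 65 → 61 → 37 → 58 → 89 → 145 → 42 → 20 → 4 → 16 → 37  — repeats 37 (not happy)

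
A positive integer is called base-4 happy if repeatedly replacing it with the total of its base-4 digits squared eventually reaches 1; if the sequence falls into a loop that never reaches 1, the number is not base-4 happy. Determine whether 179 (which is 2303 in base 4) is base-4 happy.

179 = (2,3,0,3)_4 → 2² + 3² + 0² + 3² = 22
22 = (1,1,2)_4 → 1² + 1² + 2² = 6
6 = (1,2)_4 → 1² + 2² = 5
5 = (1,1)_4 → 1² + 1² = 2
2 = (2)_4 → 2² = 4
4 = (1,0)_4 → 1² + 0² = 1  — reached 1.

base-4 happy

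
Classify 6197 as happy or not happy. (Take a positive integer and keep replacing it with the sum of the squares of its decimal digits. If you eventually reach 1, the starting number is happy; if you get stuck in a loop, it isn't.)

6197 → 6² + 1² + 9² + 7² = 36 + 1 + 81 + 49 = 167
167 → 1² + 6² + 7² = 1 + 36 + 49 = 86
86 → 8² + 6² = 64 + 36 = 100
100 → 1² + 0² + 0² = 1 + 0 + 0 = 1  — reached 1.

happy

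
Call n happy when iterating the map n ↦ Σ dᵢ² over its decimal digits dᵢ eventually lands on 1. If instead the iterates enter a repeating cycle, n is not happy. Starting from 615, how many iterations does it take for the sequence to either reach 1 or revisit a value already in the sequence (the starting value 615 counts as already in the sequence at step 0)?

11

615 → 62
62 → 40
40 → 16
16 → 37
37 → 58
58 → 89
89 → 145
145 → 42
42 → 20
20 → 4
4 → 16  — 16 repeats.
That took 11 steps.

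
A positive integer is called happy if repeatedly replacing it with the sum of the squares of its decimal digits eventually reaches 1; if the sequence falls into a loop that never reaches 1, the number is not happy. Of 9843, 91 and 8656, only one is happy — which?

9843: 9843 → 170 → 50 → 25 → 29 → 85 → 89 → 145 → 42 → 20 → 4 → 16 → 37 → 58 → 89  — repeats 89 (not happy)
91: 91 → 82 → 68 → 100 → 1  — reaches 1 (happy)
8656: 8656 → 161 → 38 → 73 → 58 → 89 → 145 → 42 → 20 → 4 → 16 → 37 → 58  — repeats 58 (not happy)

91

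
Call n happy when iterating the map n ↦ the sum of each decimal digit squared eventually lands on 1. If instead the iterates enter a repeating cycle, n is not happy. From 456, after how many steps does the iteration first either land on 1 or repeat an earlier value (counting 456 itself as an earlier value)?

11

456 → 4² + 5² + 6² = 16 + 25 + 36 = 77
77 → 7² + 7² = 49 + 49 = 98
98 → 9² + 8² = 81 + 64 = 145
145 → 1² + 4² + 5² = 1 + 16 + 25 = 42
42 → 4² + 2² = 16 + 4 = 20
20 → 2² + 0² = 4 + 0 = 4
4 → 4² = 16
16 → 1² + 6² = 1 + 36 = 37
37 → 3² + 7² = 9 + 49 = 58
58 → 5² + 8² = 25 + 64 = 89
89 → 8² + 9² = 64 + 81 = 145  — 145 repeats.
That took 11 steps.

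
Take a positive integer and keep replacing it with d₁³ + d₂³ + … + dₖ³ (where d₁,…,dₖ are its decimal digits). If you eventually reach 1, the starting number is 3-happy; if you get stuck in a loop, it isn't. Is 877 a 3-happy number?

3-happy

877 → 8³ + 7³ + 7³ = 512 + 343 + 343 = 1198
1198 → 1³ + 1³ + 9³ + 8³ = 1 + 1 + 729 + 512 = 1243
1243 → 1³ + 2³ + 4³ + 3³ = 1 + 8 + 64 + 27 = 100
100 → 1³ + 0³ + 0³ = 1 + 0 + 0 = 1  — reached 1.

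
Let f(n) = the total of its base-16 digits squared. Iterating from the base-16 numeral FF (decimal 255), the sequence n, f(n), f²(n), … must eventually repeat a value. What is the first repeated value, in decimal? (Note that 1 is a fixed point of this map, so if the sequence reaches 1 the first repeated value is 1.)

255 = (15,15)_16 → 450
450 = (1,12,2)_16 → 149
149 = (9,5)_16 → 106
106 = (6,10)_16 → 136
136 = (8,8)_16 → 128
128 = (8,0)_16 → 64
64 = (4,0)_16 → 16
16 = (1,0)_16 → 1  — reached the fixed point 1.
1 → 1, so 1 is the first repeated value.

1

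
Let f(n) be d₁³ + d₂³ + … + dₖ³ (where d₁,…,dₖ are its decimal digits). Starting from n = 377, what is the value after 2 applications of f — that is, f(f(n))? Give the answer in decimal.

371

377 → 713
713 → 371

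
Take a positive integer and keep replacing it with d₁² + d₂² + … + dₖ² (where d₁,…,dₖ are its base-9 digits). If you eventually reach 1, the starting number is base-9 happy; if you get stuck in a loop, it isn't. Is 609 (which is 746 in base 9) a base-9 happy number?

base-9 happy

609 = (7,4,6)_9 → 7² + 4² + 6² = 101
101 = (1,2,2)_9 → 1² + 2² + 2² = 9
9 = (1,0)_9 → 1² + 0² = 1  — reached 1.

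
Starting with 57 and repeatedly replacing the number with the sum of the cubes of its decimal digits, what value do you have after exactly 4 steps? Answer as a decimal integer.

57 → 5³ + 7³ = 468
468 → 4³ + 6³ + 8³ = 792
792 → 7³ + 9³ + 2³ = 1080
1080 → 1³ + 0³ + 8³ + 0³ = 513

513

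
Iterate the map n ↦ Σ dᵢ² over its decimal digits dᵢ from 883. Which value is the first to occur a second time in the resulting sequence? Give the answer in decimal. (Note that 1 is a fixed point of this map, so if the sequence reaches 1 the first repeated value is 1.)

37

883 → 8² + 8² + 3² = 137
137 → 1² + 3² + 7² = 59
59 → 5² + 9² = 106
106 → 1² + 0² + 6² = 37
37 → 3² + 7² = 58
58 → 5² + 8² = 89
89 → 8² + 9² = 145
145 → 1² + 4² + 5² = 42
42 → 4² + 2² = 20
20 → 2² + 0² = 4
4 → 4² = 16
16 → 1² + 6² = 37  — 37 already appeared earlier.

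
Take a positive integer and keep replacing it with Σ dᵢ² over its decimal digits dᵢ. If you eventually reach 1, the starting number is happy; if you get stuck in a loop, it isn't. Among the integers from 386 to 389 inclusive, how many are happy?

1

386: 386 → 109 → 82 → 68 → 100 → 1  (reaches 1)
387: 387 → 122 → 9 → 81 → 65 → 61 → 37 → 58 → 89 → 145 → 42 → 20 → 4 → 16 → 37  (repeats 37)
388: 388 → 137 → 59 → 106 → 37 → 58 → 89 → 145 → 42 → 20 → 4 → 16 → 37  (repeats 37)
389: 389 → 154 → 42 → 20 → 4 → 16 → 37 → 58 → 89 → 145 → 42  (repeats 42)
happy: 386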